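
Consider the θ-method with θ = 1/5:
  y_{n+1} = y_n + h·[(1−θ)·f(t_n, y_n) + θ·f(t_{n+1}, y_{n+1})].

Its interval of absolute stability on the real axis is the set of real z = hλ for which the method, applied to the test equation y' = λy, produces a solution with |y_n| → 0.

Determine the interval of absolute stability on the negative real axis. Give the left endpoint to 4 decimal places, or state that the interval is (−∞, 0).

z∈(-3.3333,0).

With y'=λy (z=hλ):
  y_{n+1} = y_n + z·[4/5·y_n + 1/5·y_{n+1}] ⇒ (1 − 1/5z)y_{n+1} = (1 + 4/5z)y_n
  Hence R(z) = (1 + 4/5z)/(1 − 1/5z).

Boundary: |R(x)|=1, x<0.
x=-1.15: |R|=0.0650
R=−1: 1+4/5x = −1+1/5x ⇒ -3/5x=2 ⇒ x=2/(-3/5)=-3.3333
Confirm numerically:
  x=-2.661: |R|=0.73672 <1
  x=-2.246: |R|=0.54982 <1
  x=-1.873: |R|=0.36258 <1
  x=-3.711: |R|=1.13007 >1
  x=-3.554: |R|=1.07739 >1
  x=-3.540: |R|=1.07260 >1
Stable set (-3.3333, 0).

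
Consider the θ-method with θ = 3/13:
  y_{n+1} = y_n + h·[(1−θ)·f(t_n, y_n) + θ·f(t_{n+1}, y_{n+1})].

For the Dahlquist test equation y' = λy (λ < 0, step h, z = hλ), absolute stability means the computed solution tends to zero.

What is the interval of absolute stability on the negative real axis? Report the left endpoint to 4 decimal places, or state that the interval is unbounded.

With y'=λy (z=hλ):
  y_{n+1} = y_n + z·[10/13·y_n + 3/13·y_{n+1}] ⇒ (1 − 3/13z)y_{n+1} = (1 + 10/13z)y_n
  so R(z) = (1 + 10/13z)/(1 − 3/13z).

Boundary: |R(x)|=1, x<0.
x=-1.51: |R|=0.1198
R=−1: 1+10/13x = −1+3/13x ⇒ -7/13x=2 ⇒ x=2/(-7/13)=-3.7143
Confirm numerically:
  x=-3.602: |R|=0.96698 <1
  x=-3.558: |R|=0.95379 <1
  x=-2.002: |R|=0.36936 <1
  x=-4.183: |R|=1.12842 >1
  x=-3.936: |R|=1.06256 >1
Stable set (-3.7143, 0).

(-3.7143, 0).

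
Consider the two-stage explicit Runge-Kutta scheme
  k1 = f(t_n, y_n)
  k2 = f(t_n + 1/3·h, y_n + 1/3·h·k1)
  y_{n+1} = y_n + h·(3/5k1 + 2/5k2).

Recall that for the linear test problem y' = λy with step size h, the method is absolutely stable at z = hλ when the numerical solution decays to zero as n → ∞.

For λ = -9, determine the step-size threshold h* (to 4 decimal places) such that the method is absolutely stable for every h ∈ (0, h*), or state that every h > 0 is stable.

(-7.5000,0); λ=-9 ⇒ h* = (15/2)/9 = 0.8333.

With y'=λy (z=hλ):
  k1=λy_n ⇒ h·k1=z·y_n;  k2=λ(1+1/3z)y_n ⇒ h·k2=z(1+1/3z)y_n
  y_{n+1}/y_n = 1 + 3/5z + 2/5z(1+1/3z) = 1 + z + 2/15z²
  ⇒ R(z) = 1 + z + 2/15z².

Find x<0 with |R(x)|<1.
x=-0.49: |R|=0.5420
R=1: x+2/15x²=0 ⇒ x=−15/2=-7.5000; min R=1−1/(4·2/15)=-0.8750>−1
Confirm numerically:
  x=-6.174: |R|=0.09156 <1
  x=-4.519: |R|=0.79615 <1
  x=-4.344: |R|=0.82796 <1
  x=-7.671: |R|=1.17490 >1
  x=-7.563: |R|=1.06353 >1
  x=-7.543: |R|=1.04325 >1
So |R|<1 on (-7.5000, 0).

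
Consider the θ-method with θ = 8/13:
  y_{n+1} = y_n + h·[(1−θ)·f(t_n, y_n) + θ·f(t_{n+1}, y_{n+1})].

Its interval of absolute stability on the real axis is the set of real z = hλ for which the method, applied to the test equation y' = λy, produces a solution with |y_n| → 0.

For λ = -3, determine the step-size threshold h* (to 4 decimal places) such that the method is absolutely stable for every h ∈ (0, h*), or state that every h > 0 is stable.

With y'=λy (z=hλ):
  y_{n+1} = y_n + z·[5/13·y_n + 8/13·y_{n+1}] ⇒ (1 − 8/13z)y_{n+1} = (1 + 5/13z)y_n
  R(z) = (1 + 5/13z)/(1 − 8/13z).

Need |R(x)|<1, x<0.
x=-1.19: |R|=0.3131
x=-2: |R|=0.1034
x=-10: |R|=0.3978
x=-100: |R|=0.5990
θ=8/13≥1/2 ⇒ |1+5/13x|<|1−8/13x| ∀x<0 ⇒ unbounded interval.

interval (−∞, 0). Any h>0 works for λ=-3.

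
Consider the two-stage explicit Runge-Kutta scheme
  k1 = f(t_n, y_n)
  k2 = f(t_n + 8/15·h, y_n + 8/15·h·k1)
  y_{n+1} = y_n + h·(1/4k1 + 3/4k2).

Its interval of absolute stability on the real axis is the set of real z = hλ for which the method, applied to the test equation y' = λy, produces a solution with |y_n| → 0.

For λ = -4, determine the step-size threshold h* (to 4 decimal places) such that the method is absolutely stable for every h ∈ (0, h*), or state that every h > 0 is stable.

(-2.5000,0); λ=-4 ⇒ h* = (5/2)/4 = 0.6250.

Set f=λy, z=hλ:
  k1=λy_n ⇒ h·k1=z·y_n;  k2=λ(1+8/15z)y_n ⇒ h·k2=z(1+8/15z)y_n
  y_{n+1}/y_n = 1 + 1/4z + 3/4z(1+8/15z) = 1 + z + 2/5z²
  ⇒ R(z) = 1 + z + 2/5z².

Boundary: |R(x)|=1, x<0.
x=-1.38: |R|=0.3818
R=1: x+2/5x²=0 ⇒ x=−5/2=-2.5000; min R=1−1/(4·2/5)=0.3750>−1
Confirm numerically:
  x=-1.998: |R|=0.59880 <1
  x=-1.557: |R|=0.41270 <1
  x=-1.544: |R|=0.40957 <1
  x=-1.428: |R|=0.38767 <1
  x=-3.093: |R|=1.73366 >1
  x=-2.911: |R|=1.47857 >1
  x=-2.573: |R|=1.07513 >1
So |R|<1 on (-2.5000, 0).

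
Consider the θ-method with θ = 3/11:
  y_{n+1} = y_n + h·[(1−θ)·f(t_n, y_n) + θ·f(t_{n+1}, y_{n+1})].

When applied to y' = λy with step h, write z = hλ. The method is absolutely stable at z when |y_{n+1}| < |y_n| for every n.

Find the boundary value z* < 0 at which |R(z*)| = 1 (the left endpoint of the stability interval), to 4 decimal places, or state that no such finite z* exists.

Test eqn y'=λy, z=hλ:
  y_{n+1} = y_n + z·[8/11·y_n + 3/11·y_{n+1}] ⇒ (1 − 3/11z)y_{n+1} = (1 + 8/11z)y_n
  Hence R(z) = (1 + 8/11z)/(1 − 3/11z).

Solve |R(x)|<1 on ℝ⁻.
x=-1.76: |R|=0.1892
R=−1: 1+8/11x = −1+3/11x ⇒ -5/11x=2 ⇒ x=2/(-5/11)=-4.4000
Confirm numerically:
  x=-4.190: |R|=0.95545 <1
  x=-3.750: |R|=0.85393 <1
  x=-3.425: |R|=0.77086 <1
  x=-3.070: |R|=0.67095 <1
  x=-4.920: |R|=1.10093 >1
  x=-4.838: |R|=1.08584 >1
  x=-4.799: |R|=1.07855 >1
So |R|<1 on (-4.4000, 0).

z* = -4.4000.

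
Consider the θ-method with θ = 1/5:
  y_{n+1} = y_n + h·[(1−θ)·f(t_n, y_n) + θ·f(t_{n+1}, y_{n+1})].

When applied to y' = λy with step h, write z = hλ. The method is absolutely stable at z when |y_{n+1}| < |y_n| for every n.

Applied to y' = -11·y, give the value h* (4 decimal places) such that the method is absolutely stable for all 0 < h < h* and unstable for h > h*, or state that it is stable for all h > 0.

(-3.3333,0); λ=-11 ⇒ h* = (10/3)/11 = 0.3030.

With y'=λy (z=hλ):
  y_{n+1} = y_n + z·[4/5·y_n + 1/5·y_{n+1}] ⇒ (1 − 1/5z)y_{n+1} = (1 + 4/5z)y_n
  ⇒ R(z) = (1 + 4/5z)/(1 − 1/5z).

Find x<0 with |R(x)|<1.
x=-0.77: |R|=0.3328
R=−1: 1+4/5x = −1+1/5x ⇒ -3/5x=2 ⇒ x=2/(-3/5)=-3.3333
Confirm numerically:
  x=-2.649: |R|=0.73160 <1
  x=-1.740: |R|=0.29080 <1
  x=-1.689: |R|=0.26252 <1
  x=-3.881: |R|=1.18500 >1
  x=-3.773: |R|=1.15035 >1
  x=-3.482: |R|=1.05258 >1
So |R|<1 on (-3.3333, 0).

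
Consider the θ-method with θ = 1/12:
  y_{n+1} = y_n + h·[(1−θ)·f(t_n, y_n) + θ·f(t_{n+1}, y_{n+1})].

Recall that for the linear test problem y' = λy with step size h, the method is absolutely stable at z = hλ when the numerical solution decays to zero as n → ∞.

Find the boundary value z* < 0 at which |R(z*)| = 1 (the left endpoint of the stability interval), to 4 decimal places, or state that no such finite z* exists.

On y'=λy, z=hλ:
  y_{n+1} = y_n + z·[11/12·y_n + 1/12·y_{n+1}] ⇒ (1 − 1/12z)y_{n+1} = (1 + 11/12z)y_n
  R(z) = (1 + 11/12z)/(1 − 1/12z).

Boundary: |R(x)|=1, x<0.
x=-1.36: |R|=0.2216
R=−1: 1+11/12x = −1+1/12x ⇒ -5/6x=2 ⇒ x=2/(-5/6)=-2.4000
Confirm numerically:
  x=-1.679: |R|=0.47291 <1
  x=-1.561: |R|=0.38131 <1
  x=-1.548: |R|=0.37112 <1
  x=-1.195: |R|=0.08678 <1
  x=-2.878: |R|=1.32128 >1
  x=-2.795: |R|=1.26698 >1
  x=-2.759: |R|=1.24324 >1
Stable set (-2.4000, 0).

z* = -2.4000.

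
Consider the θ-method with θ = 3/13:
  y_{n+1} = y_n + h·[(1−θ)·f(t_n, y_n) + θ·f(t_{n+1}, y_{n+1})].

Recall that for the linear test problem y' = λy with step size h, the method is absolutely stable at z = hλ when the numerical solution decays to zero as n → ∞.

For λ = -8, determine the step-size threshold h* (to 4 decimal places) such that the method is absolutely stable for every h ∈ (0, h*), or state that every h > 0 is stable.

Set f=λy, z=hλ:
  y_{n+1} = y_n + z·[10/13·y_n + 3/13·y_{n+1}] ⇒ (1 − 3/13z)y_{n+1} = (1 + 10/13z)y_n
  so R(z) = (1 + 10/13z)/(1 − 3/13z).

Need |R(x)|<1, x<0.
x=-0.4: |R|=0.6338
R=−1: 1+10/13x = −1+3/13x ⇒ -7/13x=2 ⇒ x=2/(-7/13)=-3.7143
Confirm numerically:
  x=-3.513: |R|=0.94014 <1
  x=-1.998: |R|=0.36748 <1
  x=-1.809: |R|=0.27623 <1
  x=-1.616: |R|=0.17705 <1
  x=-4.303: |R|=1.15906 >1
  x=-4.083: |R|=1.10222 >1
  x=-3.735: |R|=1.00599 >1
Stable set (-3.7143, 0).

(-3.7143,0); λ=-8 ⇒ h* = (26/7)/8 = 0.4643.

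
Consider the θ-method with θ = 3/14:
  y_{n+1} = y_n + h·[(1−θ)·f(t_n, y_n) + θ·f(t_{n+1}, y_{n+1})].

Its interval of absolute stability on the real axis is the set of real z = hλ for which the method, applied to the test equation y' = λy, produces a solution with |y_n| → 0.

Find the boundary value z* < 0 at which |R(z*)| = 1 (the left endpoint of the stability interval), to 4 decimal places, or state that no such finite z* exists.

Set f=λy, z=hλ:
  y_{n+1} = y_n + z·[11/14·y_n + 3/14·y_{n+1}] ⇒ (1 − 3/14z)y_{n+1} = (1 + 11/14z)y_n
  so R(z) = (1 + 11/14z)/(1 − 3/14z).

Solve |R(x)|<1 on ℝ⁻.
x=-1.32: |R|=0.0290
R=−1: 1+11/14x = −1+3/14x ⇒ -4/7x=2 ⇒ x=2/(-4/7)=-3.5000
Confirm numerically:
  x=-3.479: |R|=0.99313 <1
  x=-3.179: |R|=0.89090 <1
  x=-3.083: |R|=0.85651 <1
  x=-4.098: |R|=1.18194 >1
  x=-3.947: |R|=1.13838 >1
  x=-3.834: |R|=1.10478 >1
Stable set (-3.5000, 0).

z* = -3.5000.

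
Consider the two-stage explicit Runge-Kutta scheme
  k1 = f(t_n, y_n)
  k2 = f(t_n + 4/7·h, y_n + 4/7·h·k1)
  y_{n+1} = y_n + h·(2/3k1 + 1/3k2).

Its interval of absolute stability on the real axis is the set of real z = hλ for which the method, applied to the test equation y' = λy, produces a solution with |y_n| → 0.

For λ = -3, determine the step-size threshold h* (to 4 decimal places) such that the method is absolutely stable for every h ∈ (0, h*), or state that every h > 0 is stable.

On y'=λy, z=hλ:
  k1=λy_n ⇒ h·k1=z·y_n;  k2=λ(1+4/7z)y_n ⇒ h·k2=z(1+4/7z)y_n
  y_{n+1}/y_n = 1 + 2/3z + 1/3z(1+4/7z) = 1 + z + 4/21z²
  ⇒ R(z) = 1 + z + 4/21z².

Need |R(x)|<1, x<0.
x=-0.89: |R|=0.2609
R=1: x+4/21x²=0 ⇒ x=−21/4=-5.2500; min R=1−1/(4·4/21)=-0.3125>−1
Confirm numerically:
  x=-4.858: |R|=0.63727 <1
  x=-4.117: |R|=0.11151 <1
  x=-2.734: |R|=0.31024 <1
  x=-5.822: |R|=1.63432 >1
  x=-5.626: |R|=1.40293 >1
Interval (-5.2500, 0).

(-5.2500,0); λ=-3 ⇒ h* = (21/4)/3 = 1.7500.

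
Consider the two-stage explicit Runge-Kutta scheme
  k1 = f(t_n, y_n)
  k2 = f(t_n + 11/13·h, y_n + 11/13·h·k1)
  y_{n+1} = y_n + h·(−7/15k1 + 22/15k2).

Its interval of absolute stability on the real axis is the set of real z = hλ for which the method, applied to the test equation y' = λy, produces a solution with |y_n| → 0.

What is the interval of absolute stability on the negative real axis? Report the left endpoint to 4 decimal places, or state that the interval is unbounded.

On y'=λy, z=hλ:
  k1=λy_n ⇒ h·k1=z·y_n;  k2=λ(1+11/13z)y_n ⇒ h·k2=z(1+11/13z)y_n
  y_{n+1}/y_n = 1 − 7/15z + 22/15z(1+11/13z) = 1 + z + 242/195z²
  R(z) = 1 + z + 242/195z².

Solve |R(x)|<1 on ℝ⁻.
x=-0.59: |R|=0.8420
R=1: x+242/195x²=0 ⇒ x=−195/242=-0.8058; min R=1−1/(4·242/195)=0.7986>−1
Confirm numerically:
  x=-0.459: |R|=0.80246 <1
  x=-0.441: |R|=0.80036 <1
  x=-0.435: |R|=0.79983 <1
  x=-0.399: |R|=0.79857 <1
  x=-1.270: |R|=1.73165 >1
  x=-1.243: |R|=1.67445 >1
  x=-1.124: |R|=1.44388 >1
Stable set (-0.8058, 0).

(-0.8058, 0).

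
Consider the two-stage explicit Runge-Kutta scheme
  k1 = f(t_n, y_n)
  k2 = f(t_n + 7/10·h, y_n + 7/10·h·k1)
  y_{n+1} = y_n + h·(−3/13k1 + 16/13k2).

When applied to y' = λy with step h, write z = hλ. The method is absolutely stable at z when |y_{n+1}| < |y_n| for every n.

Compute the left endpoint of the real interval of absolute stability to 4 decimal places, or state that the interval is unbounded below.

On y'=λy, z=hλ:
  k1=λy_n ⇒ h·k1=z·y_n;  k2=λ(1+7/10z)y_n ⇒ h·k2=z(1+7/10z)y_n
  y_{n+1}/y_n = 1 − 3/13z + 16/13z(1+7/10z) = 1 + z + 56/65z²
  Hence R(z) = 1 + z + 56/65z².

Boundary: |R(x)|=1, x<0.
x=-0.84: |R|=0.7679
R=1: x+56/65x²=0 ⇒ x=−65/56=-1.1607; min R=1−1/(4·56/65)=0.7098>−1
Confirm numerically:
  x=-1.107: |R|=0.94877 <1
  x=-0.934: |R|=0.81757 <1
  x=-0.788: |R|=0.74697 <1
  x=-1.728: |R|=1.84454 >1
  x=-1.695: |R|=1.78022 >1
  x=-1.356: |R|=1.22814 >1
Stable set (-1.1607, 0).

left endpoint -1.1607.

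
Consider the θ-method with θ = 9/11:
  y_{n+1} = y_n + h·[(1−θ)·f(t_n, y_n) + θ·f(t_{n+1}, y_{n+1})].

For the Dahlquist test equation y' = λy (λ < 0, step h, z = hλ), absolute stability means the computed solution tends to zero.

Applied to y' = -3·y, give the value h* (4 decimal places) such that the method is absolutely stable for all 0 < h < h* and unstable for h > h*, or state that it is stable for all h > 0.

(−∞, 0) — no finite endpoint. Any h>0 works for λ=-3.

On y'=λy, z=hλ:
  y_{n+1} = y_n + z·[2/11·y_n + 9/11·y_{n+1}] ⇒ (1 − 9/11z)y_{n+1} = (1 + 2/11z)y_n
  Hence R(z) = (1 + 2/11z)/(1 − 9/11z).

Boundary: |R(x)|=1, x<0.
x=-0.41: |R|=0.6930
x=-2: |R|=0.2414
x=-10: |R|=0.0891
x=-100: |R|=0.2075
θ=9/11≥1/2 ⇒ |1+2/11x|<|1−9/11x| ∀x<0 ⇒ interval (−∞,0).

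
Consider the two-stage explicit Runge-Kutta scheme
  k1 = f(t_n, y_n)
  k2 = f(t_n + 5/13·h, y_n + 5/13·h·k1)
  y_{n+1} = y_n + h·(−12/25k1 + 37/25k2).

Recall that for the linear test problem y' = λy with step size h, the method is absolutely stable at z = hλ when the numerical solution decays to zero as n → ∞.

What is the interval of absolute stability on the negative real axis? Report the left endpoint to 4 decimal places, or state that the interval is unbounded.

Set f=λy, z=hλ:
  k1=λy_n ⇒ h·k1=z·y_n;  k2=λ(1+5/13z)y_n ⇒ h·k2=z(1+5/13z)y_n
  y_{n+1}/y_n = 1 − 12/25z + 37/25z(1+5/13z) = 1 + z + 37/65z²
  so R(z) = 1 + z + 37/65z².

Boundary: |R(x)|=1, x<0.
x=-0.87: |R|=0.5609
R=1: x+37/65x²=0 ⇒ x=−65/37=-1.7568; min R=1−1/(4·37/65)=0.5608>−1
Confirm numerically:
  x=-1.645: |R|=0.89535 <1
  x=-1.362: |R|=0.69395 <1
  x=-1.077: |R|=0.58327 <1
  x=-2.271: |R|=1.66477 >1
  x=-2.057: |R|=1.35156 >1
So |R|<1 on (-1.7568, 0).

(-1.7568, 0).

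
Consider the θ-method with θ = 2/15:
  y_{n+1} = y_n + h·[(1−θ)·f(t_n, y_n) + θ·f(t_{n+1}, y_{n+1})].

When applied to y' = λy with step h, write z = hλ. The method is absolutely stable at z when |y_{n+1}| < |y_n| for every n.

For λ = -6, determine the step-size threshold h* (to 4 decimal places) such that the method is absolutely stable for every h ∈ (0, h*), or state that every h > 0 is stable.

With y'=λy (z=hλ):
  y_{n+1} = y_n + z·[13/15·y_n + 2/15·y_{n+1}] ⇒ (1 − 2/15z)y_{n+1} = (1 + 13/15z)y_n
  so R(z) = (1 + 13/15z)/(1 − 2/15z).

Boundary: |R(x)|=1, x<0.
x=-0.33: |R|=0.6839
R=−1: 1+13/15x = −1+2/15x ⇒ -11/15x=2 ⇒ x=2/(-11/15)=-2.7273
Confirm numerically:
  x=-1.838: |R|=0.47623 <1
  x=-1.696: |R|=0.38321 <1
  x=-1.628: |R|=0.33764 <1
  x=-1.193: |R|=0.02928 <1
  x=-2.999: |R|=1.14235 >1
  x=-2.808: |R|=1.04307 >1
Stable set (-2.7273, 0).

(-2.7273,0); λ=-6 ⇒ h* = (30/11)/6 = 0.4545.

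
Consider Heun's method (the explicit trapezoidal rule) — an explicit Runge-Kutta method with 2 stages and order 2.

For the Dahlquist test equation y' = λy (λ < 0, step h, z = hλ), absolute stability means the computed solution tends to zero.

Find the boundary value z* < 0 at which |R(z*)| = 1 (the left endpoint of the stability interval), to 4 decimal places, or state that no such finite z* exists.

On y'=λy, z=hλ:
  order 2, 2-stage ⇒ R(z)=1+z+z^2/2
  (e.g. R(-1.72)=0.75920, |R|=0.75920)

Need |R(x)|<1, x<0.
x=-1.72: |R|=0.7592
|R(-1.98)|=0.9802 |R(-1.58)|=0.6682 |R(-1.49)|=0.6200
Bisect:
  x_lo=-2.5369 |R|=1.6811  x_hi=-0.1064 |R|=0.8992
  mid=-1.32168 |R|=0.55174 →hi
  mid=-1.92931 |R|=0.93181 →hi
  mid=-2.23313 |R|=1.26030 →lo
  mid=-2.08122 |R|=1.08452 →lo
  mid=-2.00526 |R|=1.00528 →lo
  mid=-1.96729 |R|=0.96782 →hi
  mid=-1.98628 |R|=0.98637 →hi
  ...
  [-2.00007,-1.99992] ⇒ x*=-2.0000
So |R|<1 on (-2.0000, 0).

z* = -2.0000.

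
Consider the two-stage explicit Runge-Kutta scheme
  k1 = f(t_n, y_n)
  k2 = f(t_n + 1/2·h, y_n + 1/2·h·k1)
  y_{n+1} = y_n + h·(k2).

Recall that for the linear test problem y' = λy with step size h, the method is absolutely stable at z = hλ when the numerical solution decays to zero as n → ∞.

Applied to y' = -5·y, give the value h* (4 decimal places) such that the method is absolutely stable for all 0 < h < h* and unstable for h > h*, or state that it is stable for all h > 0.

(-2.0000,0); λ=-5 ⇒ h* = (2)/5 = 0.4000.

Test eqn y'=λy, z=hλ:
  k1=λy_n ⇒ h·k1=z·y_n;  k2=λ(1+1/2z)y_n ⇒ h·k2=z(1+1/2z)y_n
  y_{n+1}/y_n = 1 + z(1+1/2z) = 1 + z + 1/2z²
  ⇒ R(z) = 1 + z + 1/2z².

Need |R(x)|<1, x<0.
x=-1.74: |R|=0.7738
R=1: x+1/2x²=0 ⇒ x=−2=-2.0000; min R=1−1/(4·1/2)=0.5000>−1
Confirm numerically:
  x=-1.820: |R|=0.83620 <1
  x=-1.340: |R|=0.55780 <1
  x=-1.163: |R|=0.51328 <1
  x=-0.831: |R|=0.51428 <1
  x=-2.565: |R|=1.72461 >1
  x=-2.413: |R|=1.49828 >1
  x=-2.329: |R|=1.38312 >1
Stable set (-2.0000, 0).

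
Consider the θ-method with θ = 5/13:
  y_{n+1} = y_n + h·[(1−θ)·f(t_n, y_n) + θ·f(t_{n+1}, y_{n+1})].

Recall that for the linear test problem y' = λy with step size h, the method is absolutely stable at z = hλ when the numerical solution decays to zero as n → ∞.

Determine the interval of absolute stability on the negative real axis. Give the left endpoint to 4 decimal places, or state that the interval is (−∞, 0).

Set f=λy, z=hλ:
  y_{n+1} = y_n + z·[8/13·y_n + 5/13·y_{n+1}] ⇒ (1 − 5/13z)y_{n+1} = (1 + 8/13z)y_n
  Hence R(z) = (1 + 8/13z)/(1 − 5/13z).

Need |R(x)|<1, x<0.
x=-1.08: |R|=0.2370
R=−1: 1+8/13x = −1+5/13x ⇒ -3/13x=2 ⇒ x=2/(-3/13)=-8.6667
Confirm numerically:
  x=-8.486: |R|=0.99022 <1
  x=-5.262: |R|=0.74017 <1
  x=-4.230: |R|=0.61025 <1
  x=-8.914: |R|=1.01289 >1
  x=-8.879: |R|=1.01110 >1
  x=-8.791: |R|=1.00655 >1
Interval (-8.6667, 0).

z∈(-8.6667,0).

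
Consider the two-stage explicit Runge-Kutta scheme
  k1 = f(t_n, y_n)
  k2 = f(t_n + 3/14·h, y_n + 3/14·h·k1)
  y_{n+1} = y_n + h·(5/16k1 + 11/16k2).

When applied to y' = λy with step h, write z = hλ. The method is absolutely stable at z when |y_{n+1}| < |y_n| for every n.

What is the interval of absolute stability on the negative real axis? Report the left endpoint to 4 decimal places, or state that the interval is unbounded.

z∈(-6.7879,0).

On y'=λy, z=hλ:
  k1=λy_n ⇒ h·k1=z·y_n;  k2=λ(1+3/14z)y_n ⇒ h·k2=z(1+3/14z)y_n
  y_{n+1}/y_n = 1 + 5/16z + 11/16z(1+3/14z) = 1 + z + 33/224z²
  so R(z) = 1 + z + 33/224z².

Find x<0 with |R(x)|<1.
x=-0.38: |R|=0.6413
R=1: x+33/224x²=0 ⇒ x=−224/33=-6.7879; min R=1−1/(4·33/224)=-0.6970>−1
Confirm numerically:
  x=-6.163: |R|=0.43265 <1
  x=-5.751: |R|=0.12151 <1
  x=-5.409: |R|=0.09878 <1
  x=-7.001: |R|=1.21981 >1
  x=-6.930: |R|=1.14510 >1
  x=-6.820: |R|=1.03227 >1
So |R|<1 on (-6.7879, 0).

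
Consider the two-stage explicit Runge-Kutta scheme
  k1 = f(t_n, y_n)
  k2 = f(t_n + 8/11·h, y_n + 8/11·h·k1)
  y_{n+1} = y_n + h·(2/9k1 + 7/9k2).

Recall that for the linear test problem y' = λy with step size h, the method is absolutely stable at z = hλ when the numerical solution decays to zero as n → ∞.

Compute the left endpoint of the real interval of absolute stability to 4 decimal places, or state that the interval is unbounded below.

z* = -1.7679.

Test eqn y'=λy, z=hλ:
  k1=λy_n ⇒ h·k1=z·y_n;  k2=λ(1+8/11z)y_n ⇒ h·k2=z(1+8/11z)y_n
  y_{n+1}/y_n = 1 + 2/9z + 7/9z(1+8/11z) = 1 + z + 56/99z²
  so R(z) = 1 + z + 56/99z².

Boundary: |R(x)|=1, x<0.
x=-1.55: |R|=0.8090
R=1: x+56/99x²=0 ⇒ x=−99/56=-1.7679; min R=1−1/(4·56/99)=0.5580>−1
Confirm numerically:
  x=-1.723: |R|=0.95628 <1
  x=-1.606: |R|=0.85296 <1
  x=-0.858: |R|=0.55842 <1
  x=-1.900: |R|=1.14202 >1
  x=-1.790: |R|=1.02242 >1
So |R|<1 on (-1.7679, 0).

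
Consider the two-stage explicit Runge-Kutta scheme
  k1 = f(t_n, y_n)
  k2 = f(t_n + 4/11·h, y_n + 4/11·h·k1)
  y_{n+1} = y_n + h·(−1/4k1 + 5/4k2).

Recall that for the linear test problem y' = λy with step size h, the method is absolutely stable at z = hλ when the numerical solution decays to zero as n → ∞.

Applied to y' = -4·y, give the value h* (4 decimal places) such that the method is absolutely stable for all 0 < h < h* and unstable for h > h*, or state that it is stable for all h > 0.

Set f=λy, z=hλ:
  k1=λy_n ⇒ h·k1=z·y_n;  k2=λ(1+4/11z)y_n ⇒ h·k2=z(1+4/11z)y_n
  y_{n+1}/y_n = 1 − 1/4z + 5/4z(1+4/11z) = 1 + z + 5/11z²
  R(z) = 1 + z + 5/11z².

Solve |R(x)|<1 on ℝ⁻.
x=-0.34: |R|=0.7125
R=1: x+5/11x²=0 ⇒ x=−11/5=-2.2000; min R=1−1/(4·5/11)=0.4500>−1
Confirm numerically:
  x=-1.742: |R|=0.63735 <1
  x=-1.462: |R|=0.50957 <1
  x=-1.203: |R|=0.45482 <1
  x=-1.117: |R|=0.45013 <1
  x=-2.782: |R|=1.73597 >1
  x=-2.401: |R|=1.21936 >1
Interval (-2.2000, 0).

(-2.2000,0); λ=-4 ⇒ h* = (11/5)/4 = 0.5500.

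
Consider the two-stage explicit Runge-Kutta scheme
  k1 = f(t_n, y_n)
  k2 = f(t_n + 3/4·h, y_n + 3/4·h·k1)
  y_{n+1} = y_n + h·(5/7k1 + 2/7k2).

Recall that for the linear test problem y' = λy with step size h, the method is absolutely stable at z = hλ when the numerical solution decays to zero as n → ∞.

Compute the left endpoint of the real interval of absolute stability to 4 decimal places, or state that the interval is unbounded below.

With y'=λy (z=hλ):
  k1=λy_n ⇒ h·k1=z·y_n;  k2=λ(1+3/4z)y_n ⇒ h·k2=z(1+3/4z)y_n
  y_{n+1}/y_n = 1 + 5/7z + 2/7z(1+3/4z) = 1 + z + 3/14z²
  Hence R(z) = 1 + z + 3/14z².

Boundary: |R(x)|=1, x<0.
x=-0.71: |R|=0.3980
R=1: x+3/14x²=0 ⇒ x=−14/3=-4.6667; min R=1−1/(4·3/14)=-0.1667>−1
Confirm numerically:
  x=-4.482: |R|=0.82264 <1
  x=-3.732: |R|=0.25253 <1
  x=-2.012: |R|=0.14454 <1
  x=-4.785: |R|=1.12133 >1
  x=-4.773: |R|=1.10876 >1
  x=-4.709: |R|=1.04272 >1
Stable set (-4.6667, 0).

z* = -4.6667.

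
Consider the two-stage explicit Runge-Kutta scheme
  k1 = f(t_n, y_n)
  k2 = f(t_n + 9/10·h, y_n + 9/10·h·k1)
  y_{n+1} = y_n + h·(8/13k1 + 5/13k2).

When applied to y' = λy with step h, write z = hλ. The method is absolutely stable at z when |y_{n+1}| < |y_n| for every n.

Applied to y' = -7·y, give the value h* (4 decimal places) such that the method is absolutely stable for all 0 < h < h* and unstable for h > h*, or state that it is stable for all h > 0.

(-2.8889,0); λ=-7 ⇒ h* = (26/9)/7 = 0.4127.

With y'=λy (z=hλ):
  k1=λy_n ⇒ h·k1=z·y_n;  k2=λ(1+9/10z)y_n ⇒ h·k2=z(1+9/10z)y_n
  y_{n+1}/y_n = 1 + 8/13z + 5/13z(1+9/10z) = 1 + z + 9/26z²
  so R(z) = 1 + z + 9/26z².

Find x<0 with |R(x)|<1.
x=-1.54: |R|=0.2809
R=1: x+9/26x²=0 ⇒ x=−26/9=-2.8889; min R=1−1/(4·9/26)=0.2778>−1
Confirm numerically:
  x=-2.589: |R|=0.73124 <1
  x=-1.847: |R|=0.33387 <1
  x=-1.377: |R|=0.27935 <1
  x=-1.363: |R|=0.28007 <1
  x=-3.376: |R|=1.56925 >1
  x=-3.370: |R|=1.56123 >1
Interval (-2.8889, 0).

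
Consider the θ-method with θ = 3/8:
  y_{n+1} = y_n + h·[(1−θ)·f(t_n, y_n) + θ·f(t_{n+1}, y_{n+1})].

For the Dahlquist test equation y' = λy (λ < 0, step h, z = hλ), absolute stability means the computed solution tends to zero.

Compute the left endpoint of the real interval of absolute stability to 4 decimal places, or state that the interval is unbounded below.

With y'=λy (z=hλ):
  y_{n+1} = y_n + z·[5/8·y_n + 3/8·y_{n+1}] ⇒ (1 − 3/8z)y_{n+1} = (1 + 5/8z)y_n
  so R(z) = (1 + 5/8z)/(1 − 3/8z).

Boundary: |R(x)|=1, x<0.
x=-0.82: |R|=0.3728
R=−1: 1+5/8x = −1+3/8x ⇒ -1/4x=2 ⇒ x=2/(-1/4)=-8.0000
Confirm numerically:
  x=-5.477: |R|=0.79346 <1
  x=-5.170: |R|=0.75925 <1
  x=-4.432: |R|=0.66491 <1
  x=-8.554: |R|=1.03292 >1
  x=-8.300: |R|=1.01824 >1
  x=-8.227: |R|=1.01389 >1
So |R|<1 on (-8.0000, 0).

left endpoint -8.0000.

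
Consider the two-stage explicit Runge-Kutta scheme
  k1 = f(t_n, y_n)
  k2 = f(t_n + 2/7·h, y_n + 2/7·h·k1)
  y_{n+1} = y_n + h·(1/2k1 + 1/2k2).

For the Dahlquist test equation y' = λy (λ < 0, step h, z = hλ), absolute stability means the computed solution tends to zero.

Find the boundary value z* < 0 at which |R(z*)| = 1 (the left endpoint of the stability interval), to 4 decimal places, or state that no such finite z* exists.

With y'=λy (z=hλ):
  k1=λy_n ⇒ h·k1=z·y_n;  k2=λ(1+2/7z)y_n ⇒ h·k2=z(1+2/7z)y_n
  y_{n+1}/y_n = 1 + 1/2z + 1/2z(1+2/7z) = 1 + z + 1/7z²
  R(z) = 1 + z + 1/7z².

Solve |R(x)|<1 on ℝ⁻.
x=-0.37: |R|=0.6496
R=1: x+1/7x²=0 ⇒ x=−7=-7.0000; min R=1−1/(4·1/7)=-0.7500>−1
Confirm numerically:
  x=-6.035: |R|=0.16803 <1
  x=-4.888: |R|=0.47478 <1
  x=-4.157: |R|=0.68834 <1
  x=-7.044: |R|=1.04428 >1
  x=-7.043: |R|=1.04326 >1
  x=-7.027: |R|=1.02710 >1
Stable set (-7.0000, 0).

z* = -7.0000.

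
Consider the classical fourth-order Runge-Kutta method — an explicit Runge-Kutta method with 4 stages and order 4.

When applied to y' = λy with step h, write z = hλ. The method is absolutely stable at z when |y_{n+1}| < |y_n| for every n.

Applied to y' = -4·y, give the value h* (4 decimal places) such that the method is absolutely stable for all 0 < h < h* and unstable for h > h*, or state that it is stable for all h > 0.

Test eqn y'=λy, z=hλ:
  order 4, 4-stage ⇒ R(z)=1+z+z^2/2+z^3/6+z^4/24
  (e.g. R(-1.73)=0.27672, |R|=0.27672)

Find x<0 with |R(x)|<1.
x=-1.73: |R|=0.2767
|R(-2.8)|=1.0224 |R(-2.49)|=0.6387 |R(-2.12)|=0.3808
Bisect:
  x_lo=-3.6699 |R|=3.3845  x_hi=-0.2345 |R|=0.7909
  mid=-1.95223 |R|=0.31853 →hi
  mid=-2.81108 |R|=1.03958 →lo
  mid=-2.38166 |R|=0.54353 →hi
  mid=-2.59637 |R|=0.75057 →hi
  mid=-2.70372 |R|=0.88383 →hi
  mid=-2.75740 |R|=0.95876 →hi
  mid=-2.78424 |R|=0.99841 →hi
  mid=-2.79766 |R|=1.01881 →lo
  mid=-2.79095 |R|=1.00856 →lo
  mid=-2.78760 |R|=1.00348 →lo
  ...
  [-2.78550,-2.78529] ⇒ x*=-2.7853
So |R|<1 on (-2.7853, 0).

(-2.7853,0); λ=-4 ⇒ h* = 0.6963.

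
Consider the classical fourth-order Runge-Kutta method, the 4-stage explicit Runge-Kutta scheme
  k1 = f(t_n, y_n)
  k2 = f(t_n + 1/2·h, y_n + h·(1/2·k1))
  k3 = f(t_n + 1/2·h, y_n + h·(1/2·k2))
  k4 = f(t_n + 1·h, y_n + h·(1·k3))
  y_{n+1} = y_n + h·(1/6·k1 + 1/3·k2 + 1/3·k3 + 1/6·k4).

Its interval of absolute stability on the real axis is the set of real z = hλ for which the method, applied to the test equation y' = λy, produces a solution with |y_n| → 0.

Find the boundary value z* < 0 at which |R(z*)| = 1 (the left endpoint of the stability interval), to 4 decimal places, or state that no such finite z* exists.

z* = -2.7853.

Test eqn y'=λy, z=hλ:
  order 4, 4-stage ⇒ R(z)=1+z+z^2/2+z^3/6+z^4/24
  (e.g. R(-1.77)=0.28121, |R|=0.28121)

Solve |R(x)|<1 on ℝ⁻.
x=-1.77: |R|=0.2812
|R(-2.79)|=1.0071 |R(-2.71)|=0.8923 |R(-1)|=0.3750
Bisect:
  x_lo=-3.3960 |R|=2.3846  x_hi=-0.0916 |R|=0.9125
  mid=-1.74378 |R|=0.27813 →hi
  mid=-2.56987 |R|=0.72090 →hi
  mid=-2.98291 |R|=1.34119 →lo
  mid=-2.77639 |R|=0.98666 →hi
  mid=-2.87965 |R|=1.15184 →lo
  mid=-2.82802 |R|=1.06636 →lo
  mid=-2.80221 |R|=1.02580 →lo
  mid=-2.78930 |R|=1.00606 →lo
  ...
  [-2.78547,-2.78527] ⇒ x*=-2.7853
Stable set (-2.7853, 0).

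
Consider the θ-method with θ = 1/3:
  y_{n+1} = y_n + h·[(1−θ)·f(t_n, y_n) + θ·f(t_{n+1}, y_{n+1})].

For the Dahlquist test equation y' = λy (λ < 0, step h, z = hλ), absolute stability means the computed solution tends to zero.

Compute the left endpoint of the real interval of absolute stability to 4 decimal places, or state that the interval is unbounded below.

With y'=λy (z=hλ):
  y_{n+1} = y_n + z·[2/3·y_n + 1/3·y_{n+1}] ⇒ (1 − 1/3z)y_{n+1} = (1 + 2/3z)y_n
  ⇒ R(z) = (1 + 2/3z)/(1 − 1/3z).

Need |R(x)|<1, x<0.
x=-0.36: |R|=0.6786
R=−1: 1+2/3x = −1+1/3x ⇒ -1/3x=2 ⇒ x=2/(-1/3)=-6.0000
Confirm numerically:
  x=-5.737: |R|=0.96990 <1
  x=-5.324: |R|=0.91879 <1
  x=-4.665: |R|=0.82583 <1
  x=-3.498: |R|=0.61496 <1
  x=-6.594: |R|=1.06191 >1
  x=-6.161: |R|=1.01757 >1
So |R|<1 on (-6.0000, 0).

left endpoint -6.0000.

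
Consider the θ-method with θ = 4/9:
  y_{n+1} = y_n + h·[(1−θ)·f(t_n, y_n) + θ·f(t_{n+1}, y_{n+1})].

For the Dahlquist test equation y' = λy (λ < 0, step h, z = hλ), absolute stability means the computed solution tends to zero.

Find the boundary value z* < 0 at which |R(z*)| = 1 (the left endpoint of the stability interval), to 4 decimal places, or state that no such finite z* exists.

On y'=λy, z=hλ:
  y_{n+1} = y_n + z·[5/9·y_n + 4/9·y_{n+1}] ⇒ (1 − 4/9z)y_{n+1} = (1 + 5/9z)y_n
  Hence R(z) = (1 + 5/9z)/(1 − 4/9z).

Find x<0 with |R(x)|<1.
x=-0.53: |R|=0.5710
R=−1: 1+5/9x = −1+4/9x ⇒ -1/9x=2 ⇒ x=2/(-1/9)=-18.0000
Confirm numerically:
  x=-16.195: |R|=0.97554 <1
  x=-14.656: |R|=0.95055 <1
  x=-12.936: |R|=0.91663 <1
  x=-11.968: |R|=0.89394 <1
  x=-18.378: |R|=1.00458 >1
  x=-18.232: |R|=1.00283 >1
So |R|<1 on (-18.0000, 0).

left endpoint -18.0000.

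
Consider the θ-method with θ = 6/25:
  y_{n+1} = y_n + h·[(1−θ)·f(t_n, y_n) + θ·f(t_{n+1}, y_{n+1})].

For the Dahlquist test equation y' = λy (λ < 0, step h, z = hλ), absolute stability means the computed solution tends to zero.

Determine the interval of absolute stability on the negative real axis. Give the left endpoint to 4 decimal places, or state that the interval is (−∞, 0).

z∈(-3.8462,0).

Set f=λy, z=hλ:
  y_{n+1} = y_n + z·[19/25·y_n + 6/25·y_{n+1}] ⇒ (1 − 6/25z)y_{n+1} = (1 + 19/25z)y_n
  so R(z) = (1 + 19/25z)/(1 − 6/25z).

Solve |R(x)|<1 on ℝ⁻.
x=-1.72: |R|=0.2174
R=−1: 1+19/25x = −1+6/25x ⇒ -13/25x=2 ⇒ x=2/(-13/25)=-3.8462
Confirm numerically:
  x=-2.673: |R|=0.62837 <1
  x=-2.518: |R|=0.56951 <1
  x=-2.424: |R|=0.53247 <1
  x=-4.272: |R|=1.10934 >1
  x=-4.242: |R|=1.10200 >1
  x=-3.998: |R|=1.04030 >1
Stable set (-3.8462, 0).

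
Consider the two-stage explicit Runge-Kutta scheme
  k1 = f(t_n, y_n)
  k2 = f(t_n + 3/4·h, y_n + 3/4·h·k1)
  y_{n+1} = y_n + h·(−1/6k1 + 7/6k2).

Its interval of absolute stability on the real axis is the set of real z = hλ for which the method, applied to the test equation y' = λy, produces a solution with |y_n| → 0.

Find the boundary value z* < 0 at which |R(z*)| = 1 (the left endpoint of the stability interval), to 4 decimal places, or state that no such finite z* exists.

left endpoint -1.1429.

On y'=λy, z=hλ:
  k1=λy_n ⇒ h·k1=z·y_n;  k2=λ(1+3/4z)y_n ⇒ h·k2=z(1+3/4z)y_n
  y_{n+1}/y_n = 1 − 1/6z + 7/6z(1+3/4z) = 1 + z + 7/8z²
  ⇒ R(z) = 1 + z + 7/8z².

Boundary: |R(x)|=1, x<0.
x=-1.67: |R|=1.7703
R=1: x+7/8x²=0 ⇒ x=−8/7=-1.1429; min R=1−1/(4·7/8)=0.7143>−1
Confirm numerically:
  x=-0.856: |R|=0.78514 <1
  x=-0.765: |R|=0.74707 <1
  x=-0.739: |R|=0.73886 <1
  x=-0.647: |R|=0.71928 <1
  x=-1.559: |R|=1.56767 >1
  x=-1.406: |R|=1.32373 >1
  x=-1.360: |R|=1.25840 >1
Stable set (-1.1429, 0).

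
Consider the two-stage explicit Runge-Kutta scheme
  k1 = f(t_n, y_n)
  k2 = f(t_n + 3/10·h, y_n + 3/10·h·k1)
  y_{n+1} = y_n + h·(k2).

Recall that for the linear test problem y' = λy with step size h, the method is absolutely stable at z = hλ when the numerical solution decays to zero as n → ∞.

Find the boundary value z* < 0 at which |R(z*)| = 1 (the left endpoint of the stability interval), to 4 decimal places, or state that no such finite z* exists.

left endpoint -3.3333.

Set f=λy, z=hλ:
  k1=λy_n ⇒ h·k1=z·y_n;  k2=λ(1+3/10z)y_n ⇒ h·k2=z(1+3/10z)y_n
  y_{n+1}/y_n = 1 + z(1+3/10z) = 1 + z + 3/10z²
  ⇒ R(z) = 1 + z + 3/10z².

Boundary: |R(x)|=1, x<0.
x=-0.62: |R|=0.4953
R=1: x+3/10x²=0 ⇒ x=−10/3=-3.3333; min R=1−1/(4·3/10)=0.1667>−1
Confirm numerically:
  x=-2.987: |R|=0.68965 <1
  x=-2.031: |R|=0.20649 <1
  x=-2.016: |R|=0.20328 <1
  x=-1.502: |R|=0.17480 <1
  x=-3.849: |R|=1.59544 >1
  x=-3.827: |R|=1.56678 >1
So |R|<1 on (-3.3333, 0).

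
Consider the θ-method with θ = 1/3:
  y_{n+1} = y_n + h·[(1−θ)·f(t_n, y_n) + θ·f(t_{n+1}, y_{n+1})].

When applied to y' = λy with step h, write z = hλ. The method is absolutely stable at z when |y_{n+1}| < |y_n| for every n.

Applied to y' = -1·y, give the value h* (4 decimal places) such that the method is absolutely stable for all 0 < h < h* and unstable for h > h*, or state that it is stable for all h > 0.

On y'=λy, z=hλ:
  y_{n+1} = y_n + z·[2/3·y_n + 1/3·y_{n+1}] ⇒ (1 − 1/3z)y_{n+1} = (1 + 2/3z)y_n
  R(z) = (1 + 2/3z)/(1 − 1/3z).

Need |R(x)|<1, x<0.
x=-0.56: |R|=0.5281
R=−1: 1+2/3x = −1+1/3x ⇒ -1/3x=2 ⇒ x=2/(-1/3)=-6.0000
Confirm numerically:
  x=-5.213: |R|=0.90418 <1
  x=-4.651: |R|=0.82368 <1
  x=-4.111: |R|=0.73436 <1
  x=-2.421: |R|=0.33979 <1
  x=-6.584: |R|=1.06093 >1
  x=-6.582: |R|=1.06074 >1
Stable set (-6.0000, 0).

(-6.0000,0); λ=-1 ⇒ h* = (6)/1 = 6.0000.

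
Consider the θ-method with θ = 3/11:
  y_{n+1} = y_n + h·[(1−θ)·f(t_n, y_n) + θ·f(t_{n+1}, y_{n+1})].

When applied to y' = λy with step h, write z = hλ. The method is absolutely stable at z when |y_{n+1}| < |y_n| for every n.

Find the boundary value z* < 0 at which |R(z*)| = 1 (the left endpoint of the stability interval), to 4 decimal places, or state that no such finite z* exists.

z* = -4.4000.

With y'=λy (z=hλ):
  y_{n+1} = y_n + z·[8/11·y_n + 3/11·y_{n+1}] ⇒ (1 − 3/11z)y_{n+1} = (1 + 8/11z)y_n
  ⇒ R(z) = (1 + 8/11z)/(1 − 3/11z).

Solve |R(x)|<1 on ℝ⁻.
x=-0.63: |R|=0.4624
R=−1: 1+8/11x = −1+3/11x ⇒ -5/11x=2 ⇒ x=2/(-5/11)=-4.4000
Confirm numerically:
  x=-2.830: |R|=0.59723 <1
  x=-2.784: |R|=0.58247 <1
  x=-2.326: |R|=0.42318 <1
  x=-4.952: |R|=1.10675 >1
  x=-4.865: |R|=1.09084 >1
  x=-4.834: |R|=1.08509 >1
Interval (-4.4000, 0).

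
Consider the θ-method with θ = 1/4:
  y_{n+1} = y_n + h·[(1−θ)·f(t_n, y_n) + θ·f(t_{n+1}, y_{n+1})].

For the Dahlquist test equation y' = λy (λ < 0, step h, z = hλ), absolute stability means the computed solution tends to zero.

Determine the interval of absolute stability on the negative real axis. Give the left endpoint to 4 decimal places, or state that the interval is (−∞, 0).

Test eqn y'=λy, z=hλ:
  y_{n+1} = y_n + z·[3/4·y_n + 1/4·y_{n+1}] ⇒ (1 − 1/4z)y_{n+1} = (1 + 3/4z)y_n
  so R(z) = (1 + 3/4z)/(1 − 1/4z).

Need |R(x)|<1, x<0.
x=-0.49: |R|=0.5635
R=−1: 1+3/4x = −1+1/4x ⇒ -1/2x=2 ⇒ x=2/(-1/2)=-4.0000
Confirm numerically:
  x=-3.787: |R|=0.94529 <1
  x=-3.425: |R|=0.84512 <1
  x=-3.108: |R|=0.74902 <1
  x=-1.833: |R|=0.25699 <1
  x=-4.141: |R|=1.03464 >1
  x=-4.123: |R|=1.03028 >1
Interval (-4.0000, 0).

(-4.0000, 0).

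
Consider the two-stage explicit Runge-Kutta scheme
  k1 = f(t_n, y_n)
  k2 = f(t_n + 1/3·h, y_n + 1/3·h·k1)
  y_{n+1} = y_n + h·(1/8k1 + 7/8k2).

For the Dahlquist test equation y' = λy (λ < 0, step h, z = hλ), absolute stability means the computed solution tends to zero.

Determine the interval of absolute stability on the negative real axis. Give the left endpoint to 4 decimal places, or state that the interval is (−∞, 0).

Test eqn y'=λy, z=hλ:
  k1=λy_n ⇒ h·k1=z·y_n;  k2=λ(1+1/3z)y_n ⇒ h·k2=z(1+1/3z)y_n
  y_{n+1}/y_n = 1 + 1/8z + 7/8z(1+1/3z) = 1 + z + 7/24z²
  Hence R(z) = 1 + z + 7/24z².

Find x<0 with |R(x)|<1.
x=-0.8: |R|=0.3867
R=1: x+7/24x²=0 ⇒ x=−24/7=-3.4286; min R=1−1/(4·7/24)=0.1429>−1
Confirm numerically:
  x=-3.258: |R|=0.83791 <1
  x=-2.089: |R|=0.18381 <1
  x=-1.440: |R|=0.16480 <1
  x=-3.957: |R|=1.60987 >1
  x=-3.594: |R|=1.17341 >1
  x=-3.542: |R|=1.11718 >1
So |R|<1 on (-3.4286, 0).

z∈(-3.4286,0).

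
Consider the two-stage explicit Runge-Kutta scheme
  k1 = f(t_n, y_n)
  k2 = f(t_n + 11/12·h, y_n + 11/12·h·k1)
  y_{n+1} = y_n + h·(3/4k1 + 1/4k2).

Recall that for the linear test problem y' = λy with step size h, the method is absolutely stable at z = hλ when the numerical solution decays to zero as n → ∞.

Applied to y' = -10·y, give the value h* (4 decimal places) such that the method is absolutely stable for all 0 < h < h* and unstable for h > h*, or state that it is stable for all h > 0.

(-4.3636,0); λ=-10 ⇒ h* = (48/11)/10 = 0.4364.

On y'=λy, z=hλ:
  k1=λy_n ⇒ h·k1=z·y_n;  k2=λ(1+11/12z)y_n ⇒ h·k2=z(1+11/12z)y_n
  y_{n+1}/y_n = 1 + 3/4z + 1/4z(1+11/12z) = 1 + z + 11/48z²
  ⇒ R(z) = 1 + z + 11/48z².

Solve |R(x)|<1 on ℝ⁻.
x=-1.11: |R|=0.1724
R=1: x+11/48x²=0 ⇒ x=−48/11=-4.3636; min R=1−1/(4·11/48)=-0.0909>−1
Confirm numerically:
  x=-2.828: |R|=0.00478 <1
  x=-2.467: |R|=0.07227 <1
  x=-1.768: |R|=0.05167 <1
  x=-4.625: |R|=1.27702 >1
  x=-4.499: |R|=1.13956 >1
  x=-4.395: |R|=1.03159 >1
Interval (-4.3636, 0).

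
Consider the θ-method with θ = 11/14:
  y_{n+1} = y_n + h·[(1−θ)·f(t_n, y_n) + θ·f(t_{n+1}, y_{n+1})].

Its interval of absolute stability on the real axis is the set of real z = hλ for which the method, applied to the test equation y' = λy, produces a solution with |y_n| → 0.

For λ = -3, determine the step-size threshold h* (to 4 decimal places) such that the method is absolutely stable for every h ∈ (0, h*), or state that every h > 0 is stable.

unbounded; (−∞, 0). Any h>0 works for λ=-3.

Set f=λy, z=hλ:
  y_{n+1} = y_n + z·[3/14·y_n + 11/14·y_{n+1}] ⇒ (1 − 11/14z)y_{n+1} = (1 + 3/14z)y_n
  so R(z) = (1 + 3/14z)/(1 − 11/14z).

Boundary: |R(x)|=1, x<0.
x=-0.64: |R|=0.5741
x=-2: |R|=0.2222
x=-10: |R|=0.1290
x=-100: |R|=0.2567
θ=11/14≥1/2 ⇒ |1+3/14x|<|1−11/14x| ∀x<0 ⇒ stable on all of ℝ⁻.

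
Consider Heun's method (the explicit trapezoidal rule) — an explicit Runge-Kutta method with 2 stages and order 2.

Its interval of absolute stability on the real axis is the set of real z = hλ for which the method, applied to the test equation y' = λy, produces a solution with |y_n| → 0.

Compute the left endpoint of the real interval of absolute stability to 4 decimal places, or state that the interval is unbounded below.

With y'=λy (z=hλ):
  order 2, 2-stage ⇒ R(z)=1+z+z^2/2
  (e.g. R(-1.77)=0.79645, |R|=0.79645)

Boundary: |R(x)|=1, x<0.
x=-1.77: |R|=0.7964
|R(-2.36)|=1.4248 |R(-1.59)|=0.6741 |R(-1.26)|=0.5338
Bisect:
  x_lo=-2.7609 |R|=2.0503  x_hi=-0.3753 |R|=0.6951
  mid=-1.56808 |R|=0.66136 →hi
  mid=-2.16448 |R|=1.17801 →lo
  mid=-1.86628 |R|=0.87522 →hi
  mid=-2.01538 |R|=1.01550 →lo
  mid=-1.94083 |R|=0.94258 →hi
  mid=-1.97810 |R|=0.97834 →hi
  mid=-1.99674 |R|=0.99675 →hi
  mid=-2.00606 |R|=1.00608 →lo
  ...
  [-2.00009,-1.99995] ⇒ x*=-2.0000
Interval (-2.0000, 0).

left endpoint -2.0000.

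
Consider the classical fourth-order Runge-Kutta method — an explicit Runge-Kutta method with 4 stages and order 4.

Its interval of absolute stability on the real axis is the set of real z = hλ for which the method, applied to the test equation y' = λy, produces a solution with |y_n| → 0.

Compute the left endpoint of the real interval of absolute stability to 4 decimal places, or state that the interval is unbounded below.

Set f=λy, z=hλ:
  order 4, 4-stage ⇒ R(z)=1+z+z^2/2+z^3/6+z^4/24
  (e.g. R(-1.14)=0.33325, |R|=0.33325)

Find x<0 with |R(x)|<1.
x=-1.14: |R|=0.3332
|R(-2.36)|=0.5266 |R(-0.81)|=0.4474 |R(-0.78)|=0.4605
Bisect:
  x_lo=-3.1084 |R|=1.6069  x_hi=-0.1321 |R|=0.8762
  mid=-1.62026 |R|=0.27059 →hi
  mid=-2.36433 |R|=0.52994 →hi
  mid=-2.73636 |R|=0.92870 →hi
  mid=-2.92238 |R|=1.22714 →lo
  mid=-2.82937 |R|=1.06852 →lo
  mid=-2.78287 |R|=0.99635 →hi
  mid=-2.80612 |R|=1.03186 →lo
  mid=-2.79449 |R|=1.01396 →lo
  mid=-2.78868 |R|=1.00512 →lo
  ...
  [-2.78541,-2.78523] ⇒ x*=-2.7853
Stable set (-2.7853, 0).

z* = -2.7853.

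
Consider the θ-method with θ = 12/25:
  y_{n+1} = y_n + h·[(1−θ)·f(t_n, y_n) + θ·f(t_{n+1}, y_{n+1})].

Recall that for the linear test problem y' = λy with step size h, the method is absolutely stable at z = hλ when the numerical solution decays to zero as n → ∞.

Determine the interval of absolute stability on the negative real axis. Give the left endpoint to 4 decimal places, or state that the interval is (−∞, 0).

Test eqn y'=λy, z=hλ:
  y_{n+1} = y_n + z·[13/25·y_n + 12/25·y_{n+1}] ⇒ (1 − 12/25z)y_{n+1} = (1 + 13/25z)y_n
  R(z) = (1 + 13/25z)/(1 − 12/25z).

Solve |R(x)|<1 on ℝ⁻.
x=-1.68: |R|=0.0700
R=−1: 1+13/25x = −1+12/25x ⇒ -1/25x=2 ⇒ x=2/(-1/25)=-50.0000
Confirm numerically:
  x=-49.567: |R|=0.99930 <1
  x=-45.004: |R|=0.99116 <1
  x=-26.055: |R|=0.92909 <1
  x=-50.456: |R|=1.00072 >1
  x=-50.386: |R|=1.00061 >1
  x=-50.310: |R|=1.00049 >1
Interval (-50.0000, 0).

(-50.0000, 0).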